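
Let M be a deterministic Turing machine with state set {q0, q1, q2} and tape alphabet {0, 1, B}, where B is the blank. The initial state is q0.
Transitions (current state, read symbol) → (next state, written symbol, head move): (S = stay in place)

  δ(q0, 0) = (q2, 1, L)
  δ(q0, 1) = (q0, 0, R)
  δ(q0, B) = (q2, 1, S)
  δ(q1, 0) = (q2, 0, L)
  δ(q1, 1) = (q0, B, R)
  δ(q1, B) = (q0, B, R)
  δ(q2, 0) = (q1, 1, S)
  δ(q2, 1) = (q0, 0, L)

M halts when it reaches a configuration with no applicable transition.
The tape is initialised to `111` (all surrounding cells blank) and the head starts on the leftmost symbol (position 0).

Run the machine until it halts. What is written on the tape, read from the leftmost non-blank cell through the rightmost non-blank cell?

0BB10

q0 | [1]11BB   read 1 → write 0, move R, go to q0
q0 | 0[1]1BB   read 1 → write 0, move R, go to q0
q0 | 00[1]BB   read 1 → write 0, move R, go to q0
q0 | 000[B]B   read B → write 1, move S, go to q2
q2 | 000[1]B   read 1 → write 0, move L, go to q0
q0 | 00[0]0B   read 0 → write 1, move L, go to q2
q2 | 0[0]10B   read 0 → write 1, move S, go to q1
q1 | 0[1]10B   read 1 → write B, move R, go to q0
q0 | 0B[1]0B   read 1 → write 0, move R, go to q0
q0 | 0B0[0]B   read 0 → write 1, move L, go to q2
q2 | 0B[0]1B   read 0 → write 1, move S, go to q1
q1 | 0B[1]1B   read 1 → write B, move R, go to q0
q0 | 0BB[1]B   read 1 → write 0, move R, go to q0
q0 | 0BB0[B]   read B → write 1, move S, go to q2
q2 | 0BB0[1]   read 1 → write 0, move L, go to q0
q0 | 0BB[0]0   read 0 → write 1, move L, go to q2
q2 | 0B[B]10
The non-blank tape span at halt is 0BB10.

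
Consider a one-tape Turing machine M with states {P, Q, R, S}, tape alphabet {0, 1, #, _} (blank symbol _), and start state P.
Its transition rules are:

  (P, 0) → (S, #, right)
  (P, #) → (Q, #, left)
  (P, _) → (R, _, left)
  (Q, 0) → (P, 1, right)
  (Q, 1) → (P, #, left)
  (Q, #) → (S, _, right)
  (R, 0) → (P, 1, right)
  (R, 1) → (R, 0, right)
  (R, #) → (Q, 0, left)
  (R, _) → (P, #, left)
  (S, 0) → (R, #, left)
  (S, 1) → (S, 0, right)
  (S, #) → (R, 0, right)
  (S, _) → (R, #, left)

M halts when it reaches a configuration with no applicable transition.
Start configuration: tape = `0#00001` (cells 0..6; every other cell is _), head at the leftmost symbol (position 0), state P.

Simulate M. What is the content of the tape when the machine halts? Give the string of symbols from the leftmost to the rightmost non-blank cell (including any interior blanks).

0_#0##1

state=P head=0 tape=_[0]#00001   (P,0)→(S,#,right)
state=S head=1 tape=_#[#]00001   (S,#)→(R,0,right)
state=R head=2 tape=_#0[0]0001   (R,0)→(P,1,right)
state=P head=3 tape=_#01[0]001   (P,0)→(S,#,right)
state=S head=4 tape=_#01#[0]01   (S,0)→(R,#,left)
state=R head=3 tape=_#01[#]#01   (R,#)→(Q,0,left)
state=Q head=2 tape=_#0[1]0#01   (Q,1)→(P,#,left)
state=P head=1 tape=_#[0]#0#01   (P,0)→(S,#,right)
state=S head=2 tape=_##[#]0#01   (S,#)→(R,0,right)
state=R head=3 tape=_##0[0]#01   (R,0)→(P,1,right)
state=P head=4 tape=_##01[#]01   (P,#)→(Q,#,left)
state=Q head=3 tape=_##0[1]#01   (Q,1)→(P,#,left)
state=P head=2 tape=_##[0]##01   (P,0)→(S,#,right)
state=S head=3 tape=_###[#]#01   (S,#)→(R,0,right)
state=R head=4 tape=_###0[#]01   (R,#)→(Q,0,left)
state=Q head=3 tape=_###[0]001   (Q,0)→(P,1,right)
state=P head=4 tape=_###1[0]01   (P,0)→(S,#,right)
state=S head=5 tape=_###1#[0]1   (S,0)→(R,#,left)
state=R head=4 tape=_###1[#]#1   (R,#)→(Q,0,left)
state=Q head=3 tape=_###[1]0#1   (Q,1)→(P,#,left)
state=P head=2 tape=_##[#]#0#1   (P,#)→(Q,#,left)
state=Q head=1 tape=_#[#]##0#1   (Q,#)→(S,_,right)
state=S head=2 tape=_#_[#]#0#1   (S,#)→(R,0,right)
state=R head=3 tape=_#_0[#]0#1   (R,#)→(Q,0,left)
state=Q head=2 tape=_#_[0]00#1   (Q,0)→(P,1,right)
state=P head=3 tape=_#_1[0]0#1   (P,0)→(S,#,right)
state=S head=4 tape=_#_1#[0]#1   (S,0)→(R,#,left)
state=R head=3 tape=_#_1[#]##1   (R,#)→(Q,0,left)
state=Q head=2 tape=_#_[1]0##1   (Q,1)→(P,#,left)
state=P head=1 tape=_#[_]#0##1   (P,_)→(R,_,left)
state=R head=0 tape=_[#]_#0##1   (R,#)→(Q,0,left)
state=Q head=-1 tape=[_]0_#0##1
The non-blank tape span at halt is 0_#0##1.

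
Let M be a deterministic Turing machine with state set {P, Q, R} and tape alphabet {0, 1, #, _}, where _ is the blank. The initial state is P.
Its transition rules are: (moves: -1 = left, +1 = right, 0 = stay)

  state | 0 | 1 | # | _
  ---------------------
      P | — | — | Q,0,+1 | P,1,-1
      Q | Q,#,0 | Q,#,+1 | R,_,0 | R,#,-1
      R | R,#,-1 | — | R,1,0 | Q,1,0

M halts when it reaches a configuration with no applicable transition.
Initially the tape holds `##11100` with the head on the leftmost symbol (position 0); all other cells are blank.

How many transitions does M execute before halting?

17

P | [#]#11100_   read # → write 0, move +1, go to Q
Q | 0[#]11100_   read # → write _, move 0, go to R
R | 0[_]11100_   read _ → write 1, move 0, go to Q
Q | 0[1]11100_   read 1 → write #, move +1, go to Q
Q | 0#[1]1100_   read 1 → write #, move +1, go to Q
Q | 0##[1]100_   read 1 → write #, move +1, go to Q
Q | 0###[1]00_   read 1 → write #, move +1, go to Q
Q | 0####[0]0_   read 0 → write #, move 0, go to Q
Q | 0####[#]0_   read # → write _, move 0, go to R
R | 0####[_]0_   read _ → write 1, move 0, go to Q
Q | 0####[1]0_   read 1 → write #, move +1, go to Q
Q | 0#####[0]_   read 0 → write #, move 0, go to Q
Q | 0#####[#]_   read # → write _, move 0, go to R
R | 0#####[_]_   read _ → write 1, move 0, go to Q
Q | 0#####[1]_   read 1 → write #, move +1, go to Q
Q | 0######[_]   read _ → write #, move -1, go to R
R | 0#####[#]#   read # → write 1, move 0, go to R
R | 0#####[1]#
M halts after 17 transitions.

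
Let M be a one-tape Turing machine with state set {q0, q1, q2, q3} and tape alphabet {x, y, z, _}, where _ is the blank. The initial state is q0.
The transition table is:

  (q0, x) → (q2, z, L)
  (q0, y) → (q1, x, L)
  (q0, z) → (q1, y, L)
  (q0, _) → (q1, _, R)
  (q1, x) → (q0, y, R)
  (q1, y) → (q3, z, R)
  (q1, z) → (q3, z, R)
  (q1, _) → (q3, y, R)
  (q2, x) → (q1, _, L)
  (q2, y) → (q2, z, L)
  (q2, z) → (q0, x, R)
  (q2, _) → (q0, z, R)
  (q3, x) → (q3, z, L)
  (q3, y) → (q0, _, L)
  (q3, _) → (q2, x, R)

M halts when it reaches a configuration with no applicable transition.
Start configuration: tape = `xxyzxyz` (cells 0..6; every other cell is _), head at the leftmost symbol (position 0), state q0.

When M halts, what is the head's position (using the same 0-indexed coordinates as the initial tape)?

q0 | ____[x]xyzxyz   read x → write z, move L, go to q2
q2 | ___[_]zxyzxyz   read _ → write z, move R, go to q0
q0 | ___z[z]xyzxyz   read z → write y, move L, go to q1
q1 | ___[z]yxyzxyz   read z → write z, move R, go to q3
q3 | ___z[y]xyzxyz   read y → write _, move L, go to q0
q0 | ___[z]_xyzxyz   read z → write y, move L, go to q1
q1 | __[_]y_xyzxyz   read _ → write y, move R, go to q3
q3 | __y[y]_xyzxyz   read y → write _, move L, go to q0
q0 | __[y]__xyzxyz   read y → write x, move L, go to q1
q1 | _[_]x__xyzxyz   read _ → write y, move R, go to q3
q3 | _y[x]__xyzxyz   read x → write z, move L, go to q3
q3 | _[y]z__xyzxyz   read y → write _, move L, go to q0
q0 | [_]_z__xyzxyz   read _ → write _, move R, go to q1
q1 | _[_]z__xyzxyz   read _ → write y, move R, go to q3
q3 | _y[z]__xyzxyz
At halt the head is at cell -2.

-2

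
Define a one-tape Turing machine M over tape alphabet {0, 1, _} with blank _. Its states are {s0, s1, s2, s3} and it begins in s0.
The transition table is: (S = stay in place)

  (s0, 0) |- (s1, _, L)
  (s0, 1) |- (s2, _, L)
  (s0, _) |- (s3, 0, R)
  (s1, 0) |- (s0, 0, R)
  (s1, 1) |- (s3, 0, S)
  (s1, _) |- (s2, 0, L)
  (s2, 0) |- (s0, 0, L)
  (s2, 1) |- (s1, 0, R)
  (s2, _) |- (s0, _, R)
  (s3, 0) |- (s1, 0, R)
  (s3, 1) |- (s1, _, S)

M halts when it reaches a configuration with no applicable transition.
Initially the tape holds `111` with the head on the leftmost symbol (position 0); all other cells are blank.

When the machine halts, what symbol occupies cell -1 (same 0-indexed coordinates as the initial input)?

state=s0 head=0 tape=_[1]11__   (s0,1)→(s2,_,L)
state=s2 head=-1 tape=[_]_11__   (s2,_)→(s0,_,R)
state=s0 head=0 tape=_[_]11__   (s0,_)→(s3,0,R)
state=s3 head=1 tape=_0[1]1__   (s3,1)→(s1,_,S)
state=s1 head=1 tape=_0[_]1__   (s1,_)→(s2,0,L)
state=s2 head=0 tape=_[0]01__   (s2,0)→(s0,0,L)
state=s0 head=-1 tape=[_]001__   (s0,_)→(s3,0,R)
state=s3 head=0 tape=0[0]01__   (s3,0)→(s1,0,R)
state=s1 head=1 tape=00[0]1__   (s1,0)→(s0,0,R)
state=s0 head=2 tape=000[1]__   (s0,1)→(s2,_,L)
state=s2 head=1 tape=00[0]___   (s2,0)→(s0,0,L)
state=s0 head=0 tape=0[0]0___   (s0,0)→(s1,_,L)
state=s1 head=-1 tape=[0]_0___   (s1,0)→(s0,0,R)
state=s0 head=0 tape=0[_]0___   (s0,_)→(s3,0,R)
state=s3 head=1 tape=00[0]___   (s3,0)→(s1,0,R)
state=s1 head=2 tape=000[_]__   (s1,_)→(s2,0,L)
state=s2 head=1 tape=00[0]0__   (s2,0)→(s0,0,L)
state=s0 head=0 tape=0[0]00__   (s0,0)→(s1,_,L)
state=s1 head=-1 tape=[0]_00__   (s1,0)→(s0,0,R)
state=s0 head=0 tape=0[_]00__   (s0,_)→(s3,0,R)
state=s3 head=1 tape=00[0]0__   (s3,0)→(s1,0,R)
state=s1 head=2 tape=000[0]__   (s1,0)→(s0,0,R)
state=s0 head=3 tape=0000[_]_   (s0,_)→(s3,0,R)
state=s3 head=4 tape=00000[_]
Cell -1 holds 0 when M halts.

0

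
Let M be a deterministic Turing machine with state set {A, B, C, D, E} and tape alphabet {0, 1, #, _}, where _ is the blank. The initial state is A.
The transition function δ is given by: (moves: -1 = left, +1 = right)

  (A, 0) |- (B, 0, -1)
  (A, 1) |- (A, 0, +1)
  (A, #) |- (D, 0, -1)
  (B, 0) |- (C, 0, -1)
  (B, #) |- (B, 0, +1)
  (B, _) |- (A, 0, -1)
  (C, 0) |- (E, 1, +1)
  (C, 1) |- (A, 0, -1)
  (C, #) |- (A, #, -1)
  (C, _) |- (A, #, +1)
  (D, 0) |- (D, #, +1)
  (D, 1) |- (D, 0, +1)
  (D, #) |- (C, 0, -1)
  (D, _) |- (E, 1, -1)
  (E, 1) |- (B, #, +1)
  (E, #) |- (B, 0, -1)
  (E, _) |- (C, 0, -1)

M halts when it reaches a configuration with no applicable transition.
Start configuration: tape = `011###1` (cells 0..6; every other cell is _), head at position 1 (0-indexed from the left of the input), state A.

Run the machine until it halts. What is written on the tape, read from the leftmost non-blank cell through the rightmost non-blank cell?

state=A head=1 tape=___0[1]1###1   (A,1)→(A,0,+1)
state=A head=2 tape=___00[1]###1   (A,1)→(A,0,+1)
state=A head=3 tape=___000[#]##1   (A,#)→(D,0,-1)
state=D head=2 tape=___00[0]0##1   (D,0)→(D,#,+1)
state=D head=3 tape=___00#[0]##1   (D,0)→(D,#,+1)
state=D head=4 tape=___00##[#]#1   (D,#)→(C,0,-1)
state=C head=3 tape=___00#[#]0#1   (C,#)→(A,#,-1)
state=A head=2 tape=___00[#]#0#1   (A,#)→(D,0,-1)
state=D head=1 tape=___0[0]0#0#1   (D,0)→(D,#,+1)
state=D head=2 tape=___0#[0]#0#1   (D,0)→(D,#,+1)
state=D head=3 tape=___0##[#]0#1   (D,#)→(C,0,-1)
state=C head=2 tape=___0#[#]00#1   (C,#)→(A,#,-1)
state=A head=1 tape=___0[#]#00#1   (A,#)→(D,0,-1)
state=D head=0 tape=___[0]0#00#1   (D,0)→(D,#,+1)
state=D head=1 tape=___#[0]#00#1   (D,0)→(D,#,+1)
state=D head=2 tape=___##[#]00#1   (D,#)→(C,0,-1)
state=C head=1 tape=___#[#]000#1   (C,#)→(A,#,-1)
state=A head=0 tape=___[#]#000#1   (A,#)→(D,0,-1)
state=D head=-1 tape=__[_]0#000#1   (D,_)→(E,1,-1)
state=E head=-2 tape=_[_]10#000#1   (E,_)→(C,0,-1)
state=C head=-3 tape=[_]010#000#1   (C,_)→(A,#,+1)
state=A head=-2 tape=#[0]10#000#1   (A,0)→(B,0,-1)
state=B head=-3 tape=[#]010#000#1   (B,#)→(B,0,+1)
state=B head=-2 tape=0[0]10#000#1   (B,0)→(C,0,-1)
state=C head=-3 tape=[0]010#000#1   (C,0)→(E,1,+1)
state=E head=-2 tape=1[0]10#000#1
The non-blank tape span at halt is 1010#000#1.

1010#000#1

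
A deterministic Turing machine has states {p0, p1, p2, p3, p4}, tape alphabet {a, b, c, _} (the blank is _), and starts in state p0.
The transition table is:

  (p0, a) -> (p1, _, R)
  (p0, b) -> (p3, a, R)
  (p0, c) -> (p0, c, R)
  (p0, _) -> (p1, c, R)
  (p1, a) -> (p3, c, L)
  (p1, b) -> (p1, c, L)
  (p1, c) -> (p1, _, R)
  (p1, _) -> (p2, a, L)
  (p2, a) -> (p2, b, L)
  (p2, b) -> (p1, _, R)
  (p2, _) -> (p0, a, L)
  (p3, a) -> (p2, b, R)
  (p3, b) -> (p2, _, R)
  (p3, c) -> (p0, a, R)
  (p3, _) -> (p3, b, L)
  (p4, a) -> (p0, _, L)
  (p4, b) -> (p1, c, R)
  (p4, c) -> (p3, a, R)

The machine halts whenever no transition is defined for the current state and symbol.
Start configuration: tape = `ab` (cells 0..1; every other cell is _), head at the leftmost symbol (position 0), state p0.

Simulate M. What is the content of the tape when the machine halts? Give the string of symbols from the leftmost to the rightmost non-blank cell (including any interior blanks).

acaaaaca

p0 | __[a]b____   read a → write _, move R, go to p1
p1 | ___[b]____   read b → write c, move L, go to p1
p1 | __[_]c____   read _ → write a, move L, go to p2
p2 | _[_]ac____   read _ → write a, move L, go to p0
p0 | [_]aac____   read _ → write c, move R, go to p1
p1 | c[a]ac____   read a → write c, move L, go to p3
p3 | [c]cac____   read c → write a, move R, go to p0
p0 | a[c]ac____   read c → write c, move R, go to p0
p0 | ac[a]c____   read a → write _, move R, go to p1
p1 | ac_[c]____   read c → write _, move R, go to p1
p1 | ac__[_]___   read _ → write a, move L, go to p2
p2 | ac_[_]a___   read _ → write a, move L, go to p0
p0 | ac[_]aa___   read _ → write c, move R, go to p1
p1 | acc[a]a___   read a → write c, move L, go to p3
p3 | ac[c]ca___   read c → write a, move R, go to p0
p0 | aca[c]a___   read c → write c, move R, go to p0
p0 | acac[a]___   read a → write _, move R, go to p1
p1 | acac_[_]__   read _ → write a, move L, go to p2
p2 | acac[_]a__   read _ → write a, move L, go to p0
p0 | aca[c]aa__   read c → write c, move R, go to p0
p0 | acac[a]a__   read a → write _, move R, go to p1
p1 | acac_[a]__   read a → write c, move L, go to p3
p3 | acac[_]c__   read _ → write b, move L, go to p3
p3 | aca[c]bc__   read c → write a, move R, go to p0
p0 | acaa[b]c__   read b → write a, move R, go to p3
p3 | acaaa[c]__   read c → write a, move R, go to p0
p0 | acaaaa[_]_   read _ → write c, move R, go to p1
p1 | acaaaac[_]   read _ → write a, move L, go to p2
p2 | acaaaa[c]a
The non-blank tape span at halt is acaaaaca.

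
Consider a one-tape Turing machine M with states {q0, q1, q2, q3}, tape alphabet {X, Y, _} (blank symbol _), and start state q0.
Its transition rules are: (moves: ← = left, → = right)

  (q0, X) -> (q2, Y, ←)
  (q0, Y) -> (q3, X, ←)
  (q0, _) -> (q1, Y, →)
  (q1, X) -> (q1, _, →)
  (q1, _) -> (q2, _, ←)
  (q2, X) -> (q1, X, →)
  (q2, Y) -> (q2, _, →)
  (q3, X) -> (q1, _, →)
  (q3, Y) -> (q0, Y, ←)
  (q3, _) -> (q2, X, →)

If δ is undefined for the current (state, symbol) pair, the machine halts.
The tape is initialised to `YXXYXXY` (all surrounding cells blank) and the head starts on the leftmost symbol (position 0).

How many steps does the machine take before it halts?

5

state=q0 head=0 tape=_[Y]XXYXXY   (q0,Y)→(q3,X,←)
state=q3 head=-1 tape=[_]XXXYXXY   (q3,_)→(q2,X,→)
state=q2 head=0 tape=X[X]XXYXXY   (q2,X)→(q1,X,→)
state=q1 head=1 tape=XX[X]XYXXY   (q1,X)→(q1,_,→)
state=q1 head=2 tape=XX_[X]YXXY   (q1,X)→(q1,_,→)
state=q1 head=3 tape=XX__[Y]XXY
M halts after 5 transitions.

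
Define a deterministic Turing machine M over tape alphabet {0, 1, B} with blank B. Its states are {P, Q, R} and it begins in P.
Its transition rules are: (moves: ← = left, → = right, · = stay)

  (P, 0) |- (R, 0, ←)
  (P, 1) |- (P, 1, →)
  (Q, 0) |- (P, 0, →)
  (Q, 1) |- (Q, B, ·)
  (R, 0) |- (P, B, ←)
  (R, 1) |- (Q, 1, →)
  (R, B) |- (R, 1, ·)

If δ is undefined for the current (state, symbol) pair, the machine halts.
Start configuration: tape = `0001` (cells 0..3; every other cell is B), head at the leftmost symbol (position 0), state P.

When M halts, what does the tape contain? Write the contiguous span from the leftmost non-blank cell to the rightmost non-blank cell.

1B001

P | B[0]001   read 0 → write 0, move ←, go to R
R | [B]0001   read B → write 1, move ·, go to R
R | [1]0001   read 1 → write 1, move →, go to Q
Q | 1[0]001   read 0 → write 0, move →, go to P
P | 10[0]01   read 0 → write 0, move ←, go to R
R | 1[0]001   read 0 → write B, move ←, go to P
P | [1]B001   read 1 → write 1, move →, go to P
P | 1[B]001
The non-blank tape span at halt is 1B001.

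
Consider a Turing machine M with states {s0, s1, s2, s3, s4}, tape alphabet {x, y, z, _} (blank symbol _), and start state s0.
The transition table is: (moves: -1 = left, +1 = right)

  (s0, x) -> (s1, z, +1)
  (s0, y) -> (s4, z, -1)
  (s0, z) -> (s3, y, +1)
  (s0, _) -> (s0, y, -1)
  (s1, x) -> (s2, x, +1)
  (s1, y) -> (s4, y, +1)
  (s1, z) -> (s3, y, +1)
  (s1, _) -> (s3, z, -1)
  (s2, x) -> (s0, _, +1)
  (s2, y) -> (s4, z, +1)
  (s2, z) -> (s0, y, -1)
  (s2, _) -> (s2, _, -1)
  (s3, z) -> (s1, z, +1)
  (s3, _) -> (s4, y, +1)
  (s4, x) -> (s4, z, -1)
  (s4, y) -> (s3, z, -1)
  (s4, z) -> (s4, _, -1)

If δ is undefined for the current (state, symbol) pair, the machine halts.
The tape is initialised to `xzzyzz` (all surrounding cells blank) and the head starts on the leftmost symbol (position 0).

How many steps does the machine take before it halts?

11

s0 | [x]zzyzz   read x → write z, move +1, go to s1
s1 | z[z]zyzz   read z → write y, move +1, go to s3
s3 | zy[z]yzz   read z → write z, move +1, go to s1
s1 | zyz[y]zz   read y → write y, move +1, go to s4
s4 | zyzy[z]z   read z → write _, move -1, go to s4
s4 | zyz[y]_z   read y → write z, move -1, go to s3
s3 | zy[z]z_z   read z → write z, move +1, go to s1
s1 | zyz[z]_z   read z → write y, move +1, go to s3
s3 | zyzy[_]z   read _ → write y, move +1, go to s4
s4 | zyzyy[z]   read z → write _, move -1, go to s4
s4 | zyzy[y]_   read y → write z, move -1, go to s3
s3 | zyz[y]z_
M halts after 11 transitions.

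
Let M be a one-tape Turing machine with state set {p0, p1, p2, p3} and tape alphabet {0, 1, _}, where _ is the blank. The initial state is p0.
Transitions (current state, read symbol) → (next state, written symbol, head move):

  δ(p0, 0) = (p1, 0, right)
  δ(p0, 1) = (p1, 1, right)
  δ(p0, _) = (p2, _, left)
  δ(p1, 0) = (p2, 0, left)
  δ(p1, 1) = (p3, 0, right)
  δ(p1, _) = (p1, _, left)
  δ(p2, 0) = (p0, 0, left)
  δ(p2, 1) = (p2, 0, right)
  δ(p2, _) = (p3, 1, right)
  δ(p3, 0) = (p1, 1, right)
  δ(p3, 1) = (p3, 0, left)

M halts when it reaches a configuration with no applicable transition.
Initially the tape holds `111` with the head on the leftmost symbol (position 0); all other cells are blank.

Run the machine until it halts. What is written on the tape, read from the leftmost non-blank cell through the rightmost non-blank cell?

p0 | __[1]11   read 1 → write 1, move right, go to p1
p1 | __1[1]1   read 1 → write 0, move right, go to p3
p3 | __10[1]   read 1 → write 0, move left, go to p3
p3 | __1[0]0   read 0 → write 1, move right, go to p1
p1 | __11[0]   read 0 → write 0, move left, go to p2
p2 | __1[1]0   read 1 → write 0, move right, go to p2
p2 | __10[0]   read 0 → write 0, move left, go to p0
p0 | __1[0]0   read 0 → write 0, move right, go to p1
p1 | __10[0]   read 0 → write 0, move left, go to p2
p2 | __1[0]0   read 0 → write 0, move left, go to p0
p0 | __[1]00   read 1 → write 1, move right, go to p1
p1 | __1[0]0   read 0 → write 0, move left, go to p2
p2 | __[1]00   read 1 → write 0, move right, go to p2
p2 | __0[0]0   read 0 → write 0, move left, go to p0
p0 | __[0]00   read 0 → write 0, move right, go to p1
p1 | __0[0]0   read 0 → write 0, move left, go to p2
p2 | __[0]00   read 0 → write 0, move left, go to p0
p0 | _[_]000   read _ → write _, move left, go to p2
p2 | [_]_000   read _ → write 1, move right, go to p3
p3 | 1[_]000
The non-blank tape span at halt is 1_000.

1_000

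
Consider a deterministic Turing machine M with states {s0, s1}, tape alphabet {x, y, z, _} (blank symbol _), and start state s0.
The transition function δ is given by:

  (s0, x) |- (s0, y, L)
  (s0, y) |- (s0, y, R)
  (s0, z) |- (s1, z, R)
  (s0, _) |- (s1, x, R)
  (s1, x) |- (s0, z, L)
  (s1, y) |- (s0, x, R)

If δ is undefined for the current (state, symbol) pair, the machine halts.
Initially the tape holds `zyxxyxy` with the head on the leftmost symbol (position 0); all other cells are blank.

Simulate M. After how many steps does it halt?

16

state=s0 head=0 tape=[z]yxxyxy__   (s0,z)→(s1,z,R)
state=s1 head=1 tape=z[y]xxyxy__   (s1,y)→(s0,x,R)
state=s0 head=2 tape=zx[x]xyxy__   (s0,x)→(s0,y,L)
state=s0 head=1 tape=z[x]yxyxy__   (s0,x)→(s0,y,L)
state=s0 head=0 tape=[z]yyxyxy__   (s0,z)→(s1,z,R)
state=s1 head=1 tape=z[y]yxyxy__   (s1,y)→(s0,x,R)
state=s0 head=2 tape=zx[y]xyxy__   (s0,y)→(s0,y,R)
state=s0 head=3 tape=zxy[x]yxy__   (s0,x)→(s0,y,L)
state=s0 head=2 tape=zx[y]yyxy__   (s0,y)→(s0,y,R)
state=s0 head=3 tape=zxy[y]yxy__   (s0,y)→(s0,y,R)
state=s0 head=4 tape=zxyy[y]xy__   (s0,y)→(s0,y,R)
state=s0 head=5 tape=zxyyy[x]y__   (s0,x)→(s0,y,L)
state=s0 head=4 tape=zxyy[y]yy__   (s0,y)→(s0,y,R)
state=s0 head=5 tape=zxyyy[y]y__   (s0,y)→(s0,y,R)
state=s0 head=6 tape=zxyyyy[y]__   (s0,y)→(s0,y,R)
state=s0 head=7 tape=zxyyyyy[_]_   (s0,_)→(s1,x,R)
state=s1 head=8 tape=zxyyyyyx[_]
M halts after 16 transitions.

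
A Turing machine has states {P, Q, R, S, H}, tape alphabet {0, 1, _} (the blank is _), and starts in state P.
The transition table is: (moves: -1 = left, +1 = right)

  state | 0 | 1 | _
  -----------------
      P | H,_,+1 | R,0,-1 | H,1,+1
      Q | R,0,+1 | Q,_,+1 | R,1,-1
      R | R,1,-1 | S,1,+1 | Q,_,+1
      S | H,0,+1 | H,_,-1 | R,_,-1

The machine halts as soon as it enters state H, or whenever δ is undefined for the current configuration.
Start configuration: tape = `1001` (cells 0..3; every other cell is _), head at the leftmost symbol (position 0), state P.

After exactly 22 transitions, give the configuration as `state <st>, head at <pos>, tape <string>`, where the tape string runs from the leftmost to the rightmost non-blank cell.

state=P head=0 tape=_[1]001_   (P,1)→(R,0,-1)
state=R head=-1 tape=[_]0001_   (R,_)→(Q,_,+1)
state=Q head=0 tape=_[0]001_   (Q,0)→(R,0,+1)
state=R head=1 tape=_0[0]01_   (R,0)→(R,1,-1)
state=R head=0 tape=_[0]101_   (R,0)→(R,1,-1)
state=R head=-1 tape=[_]1101_   (R,_)→(Q,_,+1)
state=Q head=0 tape=_[1]101_   (Q,1)→(Q,_,+1)
state=Q head=1 tape=__[1]01_   (Q,1)→(Q,_,+1)
state=Q head=2 tape=___[0]1_   (Q,0)→(R,0,+1)
state=R head=3 tape=___0[1]_   (R,1)→(S,1,+1)
state=S head=4 tape=___01[_]   (S,_)→(R,_,-1)
state=R head=3 tape=___0[1]_   (R,1)→(S,1,+1)
state=S head=4 tape=___01[_]   (S,_)→(R,_,-1)
state=R head=3 tape=___0[1]_   (R,1)→(S,1,+1)
state=S head=4 tape=___01[_]   (S,_)→(R,_,-1)
state=R head=3 tape=___0[1]_   (R,1)→(S,1,+1)
state=S head=4 tape=___01[_]   (S,_)→(R,_,-1)
state=R head=3 tape=___0[1]_   (R,1)→(S,1,+1)
state=S head=4 tape=___01[_]   (S,_)→(R,_,-1)
state=R head=3 tape=___0[1]_   (R,1)→(S,1,+1)
state=S head=4 tape=___01[_]   (S,_)→(R,_,-1)
state=R head=3 tape=___0[1]_   (R,1)→(S,1,+1)
state=S head=4 tape=___01[_]
After 22 steps: state S, head at 4, tape 01.

state S, head at 4, tape 01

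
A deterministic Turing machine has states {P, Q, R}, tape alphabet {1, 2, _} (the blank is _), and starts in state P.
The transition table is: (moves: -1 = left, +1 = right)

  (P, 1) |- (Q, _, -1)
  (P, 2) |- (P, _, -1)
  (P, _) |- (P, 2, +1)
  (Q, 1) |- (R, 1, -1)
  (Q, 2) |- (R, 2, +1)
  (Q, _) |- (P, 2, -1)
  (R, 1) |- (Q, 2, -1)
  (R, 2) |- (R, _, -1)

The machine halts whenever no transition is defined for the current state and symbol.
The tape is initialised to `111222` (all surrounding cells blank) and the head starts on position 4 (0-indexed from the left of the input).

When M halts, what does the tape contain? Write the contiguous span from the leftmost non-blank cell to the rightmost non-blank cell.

P | ____1112[2]2   read 2 → write _, move -1, go to P
P | ____111[2]_2   read 2 → write _, move -1, go to P
P | ____11[1]__2   read 1 → write _, move -1, go to Q
Q | ____1[1]___2   read 1 → write 1, move -1, go to R
R | ____[1]1___2   read 1 → write 2, move -1, go to Q
Q | ___[_]21___2   read _ → write 2, move -1, go to P
P | __[_]221___2   read _ → write 2, move +1, go to P
P | __2[2]21___2   read 2 → write _, move -1, go to P
P | __[2]_21___2   read 2 → write _, move -1, go to P
P | _[_]__21___2   read _ → write 2, move +1, go to P
P | _2[_]_21___2   read _ → write 2, move +1, go to P
P | _22[_]21___2   read _ → write 2, move +1, go to P
P | _222[2]1___2   read 2 → write _, move -1, go to P
P | _22[2]_1___2   read 2 → write _, move -1, go to P
P | _2[2]__1___2   read 2 → write _, move -1, go to P
P | _[2]___1___2   read 2 → write _, move -1, go to P
P | [_]____1___2   read _ → write 2, move +1, go to P
P | 2[_]___1___2   read _ → write 2, move +1, go to P
P | 22[_]__1___2   read _ → write 2, move +1, go to P
P | 222[_]_1___2   read _ → write 2, move +1, go to P
P | 2222[_]1___2   read _ → write 2, move +1, go to P
P | 22222[1]___2   read 1 → write _, move -1, go to Q
Q | 2222[2]____2   read 2 → write 2, move +1, go to R
R | 22222[_]___2
The non-blank tape span at halt is 22222____2.

22222____2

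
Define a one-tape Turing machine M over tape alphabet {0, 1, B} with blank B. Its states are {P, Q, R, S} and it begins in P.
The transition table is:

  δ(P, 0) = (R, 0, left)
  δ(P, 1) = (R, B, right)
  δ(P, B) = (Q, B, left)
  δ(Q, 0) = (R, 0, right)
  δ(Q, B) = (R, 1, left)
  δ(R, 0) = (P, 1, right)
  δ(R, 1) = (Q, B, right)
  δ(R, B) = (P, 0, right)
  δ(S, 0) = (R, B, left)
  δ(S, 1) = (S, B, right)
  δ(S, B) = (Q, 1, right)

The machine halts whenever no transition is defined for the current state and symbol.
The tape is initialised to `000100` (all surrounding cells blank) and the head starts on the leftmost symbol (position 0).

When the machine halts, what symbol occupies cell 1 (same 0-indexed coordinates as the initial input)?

B

state=P head=0 tape=B[0]00100B   (P,0)→(R,0,left)
state=R head=-1 tape=[B]000100B   (R,B)→(P,0,right)
state=P head=0 tape=0[0]00100B   (P,0)→(R,0,left)
state=R head=-1 tape=[0]000100B   (R,0)→(P,1,right)
state=P head=0 tape=1[0]00100B   (P,0)→(R,0,left)
state=R head=-1 tape=[1]000100B   (R,1)→(Q,B,right)
state=Q head=0 tape=B[0]00100B   (Q,0)→(R,0,right)
state=R head=1 tape=B0[0]0100B   (R,0)→(P,1,right)
state=P head=2 tape=B01[0]100B   (P,0)→(R,0,left)
state=R head=1 tape=B0[1]0100B   (R,1)→(Q,B,right)
state=Q head=2 tape=B0B[0]100B   (Q,0)→(R,0,right)
state=R head=3 tape=B0B0[1]00B   (R,1)→(Q,B,right)
state=Q head=4 tape=B0B0B[0]0B   (Q,0)→(R,0,right)
state=R head=5 tape=B0B0B0[0]B   (R,0)→(P,1,right)
state=P head=6 tape=B0B0B01[B]   (P,B)→(Q,B,left)
state=Q head=5 tape=B0B0B0[1]B
Cell 1 holds B when M halts.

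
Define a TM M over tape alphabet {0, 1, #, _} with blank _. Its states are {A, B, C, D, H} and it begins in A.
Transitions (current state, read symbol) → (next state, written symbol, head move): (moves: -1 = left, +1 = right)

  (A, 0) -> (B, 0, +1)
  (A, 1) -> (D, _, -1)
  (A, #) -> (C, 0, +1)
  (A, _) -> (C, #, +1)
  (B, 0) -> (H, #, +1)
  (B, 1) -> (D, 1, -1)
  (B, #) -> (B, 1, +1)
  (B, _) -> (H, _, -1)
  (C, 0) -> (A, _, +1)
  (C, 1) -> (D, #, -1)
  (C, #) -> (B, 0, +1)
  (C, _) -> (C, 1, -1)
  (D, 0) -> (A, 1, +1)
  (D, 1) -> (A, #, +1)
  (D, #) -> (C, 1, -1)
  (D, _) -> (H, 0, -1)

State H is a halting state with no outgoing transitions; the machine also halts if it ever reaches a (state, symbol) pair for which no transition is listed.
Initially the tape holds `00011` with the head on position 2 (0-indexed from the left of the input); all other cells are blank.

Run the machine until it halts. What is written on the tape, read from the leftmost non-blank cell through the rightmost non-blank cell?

00##0

A | 00[0]11_   read 0 → write 0, move +1, go to B
B | 000[1]1_   read 1 → write 1, move -1, go to D
D | 00[0]11_   read 0 → write 1, move +1, go to A
A | 001[1]1_   read 1 → write _, move -1, go to D
D | 00[1]_1_   read 1 → write #, move +1, go to A
A | 00#[_]1_   read _ → write #, move +1, go to C
C | 00##[1]_   read 1 → write #, move -1, go to D
D | 00#[#]#_   read # → write 1, move -1, go to C
C | 00[#]1#_   read # → write 0, move +1, go to B
B | 000[1]#_   read 1 → write 1, move -1, go to D
D | 00[0]1#_   read 0 → write 1, move +1, go to A
A | 001[1]#_   read 1 → write _, move -1, go to D
D | 00[1]_#_   read 1 → write #, move +1, go to A
A | 00#[_]#_   read _ → write #, move +1, go to C
C | 00##[#]_   read # → write 0, move +1, go to B
B | 00##0[_]   read _ → write _, move -1, go to H
H | 00##[0]_
The non-blank tape span at halt is 00##0.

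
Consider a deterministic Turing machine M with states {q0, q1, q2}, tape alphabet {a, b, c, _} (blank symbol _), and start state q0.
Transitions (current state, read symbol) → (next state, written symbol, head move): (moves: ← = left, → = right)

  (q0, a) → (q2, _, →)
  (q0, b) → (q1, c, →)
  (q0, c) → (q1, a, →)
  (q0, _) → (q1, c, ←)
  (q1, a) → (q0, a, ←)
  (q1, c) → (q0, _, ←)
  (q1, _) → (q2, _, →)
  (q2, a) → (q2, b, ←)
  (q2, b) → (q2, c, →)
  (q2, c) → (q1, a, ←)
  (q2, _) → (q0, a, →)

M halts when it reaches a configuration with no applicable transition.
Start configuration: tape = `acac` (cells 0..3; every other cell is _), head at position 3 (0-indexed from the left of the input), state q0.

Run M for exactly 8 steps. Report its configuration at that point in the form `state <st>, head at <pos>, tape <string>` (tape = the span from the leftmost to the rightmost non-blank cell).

state q2, head at 3, tape ac_acac

q0 | aca[c]___   read c → write a, move →, go to q1
q1 | acaa[_]__   read _ → write _, move →, go to q2
q2 | acaa_[_]_   read _ → write a, move →, go to q0
q0 | acaa_a[_]   read _ → write c, move ←, go to q1
q1 | acaa_[a]c   read a → write a, move ←, go to q0
q0 | acaa[_]ac   read _ → write c, move ←, go to q1
q1 | aca[a]cac   read a → write a, move ←, go to q0
q0 | ac[a]acac   read a → write _, move →, go to q2
q2 | ac_[a]cac
After 8 steps: state q2, head at 3, tape ac_acac.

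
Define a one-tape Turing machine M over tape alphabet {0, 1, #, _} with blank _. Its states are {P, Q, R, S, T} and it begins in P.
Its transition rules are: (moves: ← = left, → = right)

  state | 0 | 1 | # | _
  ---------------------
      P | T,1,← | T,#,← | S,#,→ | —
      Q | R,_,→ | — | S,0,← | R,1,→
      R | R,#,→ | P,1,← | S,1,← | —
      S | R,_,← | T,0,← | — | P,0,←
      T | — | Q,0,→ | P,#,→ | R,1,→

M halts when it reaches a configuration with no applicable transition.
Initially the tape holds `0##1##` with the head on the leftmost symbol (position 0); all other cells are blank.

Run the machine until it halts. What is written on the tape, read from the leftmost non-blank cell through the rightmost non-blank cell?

1#####1##

P | ___[0]##1##   read 0 → write 1, move ←, go to T
T | __[_]1##1##   read _ → write 1, move →, go to R
R | __1[1]##1##   read 1 → write 1, move ←, go to P
P | __[1]1##1##   read 1 → write #, move ←, go to T
T | _[_]#1##1##   read _ → write 1, move →, go to R
R | _1[#]1##1##   read # → write 1, move ←, go to S
S | _[1]11##1##   read 1 → write 0, move ←, go to T
T | [_]011##1##   read _ → write 1, move →, go to R
R | 1[0]11##1##   read 0 → write #, move →, go to R
R | 1#[1]1##1##   read 1 → write 1, move ←, go to P
P | 1[#]11##1##   read # → write #, move →, go to S
S | 1#[1]1##1##   read 1 → write 0, move ←, go to T
T | 1[#]01##1##   read # → write #, move →, go to P
P | 1#[0]1##1##   read 0 → write 1, move ←, go to T
T | 1[#]11##1##   read # → write #, move →, go to P
P | 1#[1]1##1##   read 1 → write #, move ←, go to T
T | 1[#]#1##1##   read # → write #, move →, go to P
P | 1#[#]1##1##   read # → write #, move →, go to S
S | 1##[1]##1##   read 1 → write 0, move ←, go to T
T | 1#[#]0##1##   read # → write #, move →, go to P
P | 1##[0]##1##   read 0 → write 1, move ←, go to T
T | 1#[#]1##1##   read # → write #, move →, go to P
P | 1##[1]##1##   read 1 → write #, move ←, go to T
T | 1#[#]###1##   read # → write #, move →, go to P
P | 1##[#]##1##   read # → write #, move →, go to S
S | 1###[#]#1##
The non-blank tape span at halt is 1#####1##.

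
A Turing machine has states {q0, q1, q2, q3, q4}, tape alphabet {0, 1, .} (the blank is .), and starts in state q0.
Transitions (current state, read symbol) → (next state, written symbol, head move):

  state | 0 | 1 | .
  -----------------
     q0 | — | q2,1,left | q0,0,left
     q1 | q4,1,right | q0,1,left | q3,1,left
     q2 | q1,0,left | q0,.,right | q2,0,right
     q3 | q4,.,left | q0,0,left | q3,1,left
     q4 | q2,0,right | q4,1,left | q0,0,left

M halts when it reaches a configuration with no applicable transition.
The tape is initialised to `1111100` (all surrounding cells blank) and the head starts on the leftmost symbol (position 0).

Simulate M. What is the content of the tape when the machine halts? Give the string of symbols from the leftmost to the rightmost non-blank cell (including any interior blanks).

q0 | .[1]111100   read 1 → write 1, move left, go to q2
q2 | [.]1111100   read . → write 0, move right, go to q2
q2 | 0[1]111100   read 1 → write ., move right, go to q0
q0 | 0.[1]11100   read 1 → write 1, move left, go to q2
q2 | 0[.]111100   read . → write 0, move right, go to q2
q2 | 00[1]11100   read 1 → write ., move right, go to q0
q0 | 00.[1]1100   read 1 → write 1, move left, go to q2
q2 | 00[.]11100   read . → write 0, move right, go to q2
q2 | 000[1]1100   read 1 → write ., move right, go to q0
q0 | 000.[1]100   read 1 → write 1, move left, go to q2
q2 | 000[.]1100   read . → write 0, move right, go to q2
q2 | 0000[1]100   read 1 → write ., move right, go to q0
q0 | 0000.[1]00   read 1 → write 1, move left, go to q2
q2 | 0000[.]100   read . → write 0, move right, go to q2
q2 | 00000[1]00   read 1 → write ., move right, go to q0
q0 | 00000.[0]0
The non-blank tape span at halt is 00000.00.

00000.00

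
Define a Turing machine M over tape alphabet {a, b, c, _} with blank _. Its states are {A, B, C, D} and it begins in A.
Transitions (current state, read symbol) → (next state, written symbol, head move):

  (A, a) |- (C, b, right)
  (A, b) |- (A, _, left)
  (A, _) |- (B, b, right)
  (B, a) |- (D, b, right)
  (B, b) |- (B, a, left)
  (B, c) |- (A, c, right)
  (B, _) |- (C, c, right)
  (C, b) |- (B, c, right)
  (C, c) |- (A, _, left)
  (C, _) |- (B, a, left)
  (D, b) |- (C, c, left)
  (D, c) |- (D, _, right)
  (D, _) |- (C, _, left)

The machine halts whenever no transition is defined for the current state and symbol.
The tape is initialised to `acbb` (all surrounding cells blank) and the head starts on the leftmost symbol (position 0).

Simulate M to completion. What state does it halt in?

state=A head=0 tape=_[a]cbb_   (A,a)→(C,b,right)
state=C head=1 tape=_b[c]bb_   (C,c)→(A,_,left)
state=A head=0 tape=_[b]_bb_   (A,b)→(A,_,left)
state=A head=-1 tape=[_]__bb_   (A,_)→(B,b,right)
state=B head=0 tape=b[_]_bb_   (B,_)→(C,c,right)
state=C head=1 tape=bc[_]bb_   (C,_)→(B,a,left)
state=B head=0 tape=b[c]abb_   (B,c)→(A,c,right)
state=A head=1 tape=bc[a]bb_   (A,a)→(C,b,right)
state=C head=2 tape=bcb[b]b_   (C,b)→(B,c,right)
state=B head=3 tape=bcbc[b]_   (B,b)→(B,a,left)
state=B head=2 tape=bcb[c]a_   (B,c)→(A,c,right)
state=A head=3 tape=bcbc[a]_   (A,a)→(C,b,right)
state=C head=4 tape=bcbcb[_]   (C,_)→(B,a,left)
state=B head=3 tape=bcbc[b]a   (B,b)→(B,a,left)
state=B head=2 tape=bcb[c]aa   (B,c)→(A,c,right)
state=A head=3 tape=bcbc[a]a   (A,a)→(C,b,right)
state=C head=4 tape=bcbcb[a]
No transition is defined for (C, a); M halts in state C.

C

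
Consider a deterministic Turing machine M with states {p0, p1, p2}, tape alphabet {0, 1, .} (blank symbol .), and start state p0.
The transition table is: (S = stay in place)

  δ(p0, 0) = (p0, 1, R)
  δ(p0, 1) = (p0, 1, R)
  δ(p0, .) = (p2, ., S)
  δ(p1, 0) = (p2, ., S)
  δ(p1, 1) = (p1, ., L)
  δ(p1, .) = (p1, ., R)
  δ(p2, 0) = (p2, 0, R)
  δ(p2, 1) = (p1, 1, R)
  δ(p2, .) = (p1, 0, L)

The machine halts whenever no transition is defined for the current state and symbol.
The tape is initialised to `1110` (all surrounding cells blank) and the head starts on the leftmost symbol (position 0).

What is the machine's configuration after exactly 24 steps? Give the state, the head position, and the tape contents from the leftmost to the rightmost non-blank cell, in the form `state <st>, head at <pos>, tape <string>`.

state p1, head at 4, tape 0

p0 | .[1]110.   read 1 → write 1, move R, go to p0
p0 | .1[1]10.   read 1 → write 1, move R, go to p0
p0 | .11[1]0.   read 1 → write 1, move R, go to p0
p0 | .111[0].   read 0 → write 1, move R, go to p0
p0 | .1111[.]   read . → write ., move S, go to p2
p2 | .1111[.]   read . → write 0, move L, go to p1
p1 | .111[1]0   read 1 → write ., move L, go to p1
p1 | .11[1].0   read 1 → write ., move L, go to p1
p1 | .1[1]..0   read 1 → write ., move L, go to p1
p1 | .[1]...0   read 1 → write ., move L, go to p1
p1 | [.]....0   read . → write ., move R, go to p1
p1 | .[.]...0   read . → write ., move R, go to p1
p1 | ..[.]..0   read . → write ., move R, go to p1
p1 | ...[.].0   read . → write ., move R, go to p1
p1 | ....[.]0   read . → write ., move R, go to p1
p1 | .....[0]   read 0 → write ., move S, go to p2
p2 | .....[.]   read . → write 0, move L, go to p1
p1 | ....[.]0   read . → write ., move R, go to p1
p1 | .....[0]   read 0 → write ., move S, go to p2
p2 | .....[.]   read . → write 0, move L, go to p1
p1 | ....[.]0   read . → write ., move R, go to p1
p1 | .....[0]   read 0 → write ., move S, go to p2
p2 | .....[.]   read . → write 0, move L, go to p1
p1 | ....[.]0   read . → write ., move R, go to p1
p1 | .....[0]
After 24 steps: state p1, head at 4, tape 0.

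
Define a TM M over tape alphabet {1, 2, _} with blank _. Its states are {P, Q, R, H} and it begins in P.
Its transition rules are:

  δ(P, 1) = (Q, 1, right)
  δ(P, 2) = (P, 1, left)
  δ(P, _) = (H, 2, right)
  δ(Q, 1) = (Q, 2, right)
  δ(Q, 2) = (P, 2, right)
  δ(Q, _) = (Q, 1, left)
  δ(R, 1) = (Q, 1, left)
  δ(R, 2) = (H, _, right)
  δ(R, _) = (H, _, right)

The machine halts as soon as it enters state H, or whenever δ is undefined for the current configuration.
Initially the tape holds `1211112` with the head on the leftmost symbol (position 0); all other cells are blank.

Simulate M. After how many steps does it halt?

8

P | [1]211112__   read 1 → write 1, move right, go to Q
Q | 1[2]11112__   read 2 → write 2, move right, go to P
P | 12[1]1112__   read 1 → write 1, move right, go to Q
Q | 121[1]112__   read 1 → write 2, move right, go to Q
Q | 1212[1]12__   read 1 → write 2, move right, go to Q
Q | 12122[1]2__   read 1 → write 2, move right, go to Q
Q | 121222[2]__   read 2 → write 2, move right, go to P
P | 1212222[_]_   read _ → write 2, move right, go to H
H | 12122222[_]
M halts after 8 transitions.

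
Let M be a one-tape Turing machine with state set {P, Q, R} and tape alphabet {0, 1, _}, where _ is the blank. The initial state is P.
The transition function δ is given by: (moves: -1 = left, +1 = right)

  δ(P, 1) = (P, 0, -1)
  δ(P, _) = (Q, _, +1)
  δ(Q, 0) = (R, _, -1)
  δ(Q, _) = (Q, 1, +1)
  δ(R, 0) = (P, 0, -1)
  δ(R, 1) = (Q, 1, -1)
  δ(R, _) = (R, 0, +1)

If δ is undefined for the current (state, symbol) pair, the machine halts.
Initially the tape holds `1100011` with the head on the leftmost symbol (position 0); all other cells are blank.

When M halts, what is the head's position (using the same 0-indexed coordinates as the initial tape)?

state=P head=0 tape=__[1]100011   (P,1)→(P,0,-1)
state=P head=-1 tape=_[_]0100011   (P,_)→(Q,_,+1)
state=Q head=0 tape=__[0]100011   (Q,0)→(R,_,-1)
state=R head=-1 tape=_[_]_100011   (R,_)→(R,0,+1)
state=R head=0 tape=_0[_]100011   (R,_)→(R,0,+1)
state=R head=1 tape=_00[1]00011   (R,1)→(Q,1,-1)
state=Q head=0 tape=_0[0]100011   (Q,0)→(R,_,-1)
state=R head=-1 tape=_[0]_100011   (R,0)→(P,0,-1)
state=P head=-2 tape=[_]0_100011   (P,_)→(Q,_,+1)
state=Q head=-1 tape=_[0]_100011   (Q,0)→(R,_,-1)
state=R head=-2 tape=[_]__100011   (R,_)→(R,0,+1)
state=R head=-1 tape=0[_]_100011   (R,_)→(R,0,+1)
state=R head=0 tape=00[_]100011   (R,_)→(R,0,+1)
state=R head=1 tape=000[1]00011   (R,1)→(Q,1,-1)
state=Q head=0 tape=00[0]100011   (Q,0)→(R,_,-1)
state=R head=-1 tape=0[0]_100011   (R,0)→(P,0,-1)
state=P head=-2 tape=[0]0_100011
At halt the head is at cell -2.

-2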